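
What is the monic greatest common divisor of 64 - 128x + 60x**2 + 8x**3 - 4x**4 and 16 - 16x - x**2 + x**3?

Euclidean algorithm in ℚ[x]:
  -4x**4 + 8x**3 + 60x**2 - 128x + 64 = (-4x + 4)(x**3 - x**2 - 16x + 16) + (0)
The last nonzero remainder x**3 - x**2 - 16x + 16 is already monic.

16 - 16x - x**2 + x**3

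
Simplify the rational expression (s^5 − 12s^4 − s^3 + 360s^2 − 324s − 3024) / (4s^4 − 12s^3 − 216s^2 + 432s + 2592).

(s^2 − 3s − 28)/(4s + 24)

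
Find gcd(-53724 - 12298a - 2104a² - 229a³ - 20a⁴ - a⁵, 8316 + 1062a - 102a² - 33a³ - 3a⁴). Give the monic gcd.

66 + 10a + a²

Repeated division with remainder:
  -a⁵ - 20a⁴ - 229a³ - 2104a² - 12298a - 53724 = ((1/3)a + 3)(-3a⁴ - 33a³ - 102a² + 1062a + 8316) + (-96a³ - 2152a² - 18256a - 78672)
  -3a⁴ - 33a³ - 102a² + 1062a + 8316 = ((1/32)a - 137/384)(-96a³ - 2152a² - 18256a - 78672) + (-(14365/48)a² - (71825/24)a - 158015/8)
  -96a³ - 2152a² - 18256a - 78672 = ((4608/14365)a + 57216/14365)(-(14365/48)a² - (71825/24)a - 158015/8) + (0)
Last nonzero remainder: -(14365/48)a² - (71825/24)a - 158015/8. Dividing through by -14365/48 gives the monic gcd a² + 10a + 66.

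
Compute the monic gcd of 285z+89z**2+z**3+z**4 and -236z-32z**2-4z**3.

Euclidean algorithm in ℚ[z]:
  z**4+z**3+89z**2+285z = (-(1/4)z+7/4)(-4z**3-32z**2-236z) + (86z**2+698z)
  -4z**3-32z**2-236z = (-(2/43)z+10/1849)(86z**2+698z) + (-(443344/1849)z)
  86z**2+698z = (-(79507/221672)z-645301/221672)(-(443344/1849)z) + (0)
Last nonzero remainder: -(443344/1849)z. Dividing through by -443344/1849 gives the monic gcd z.

z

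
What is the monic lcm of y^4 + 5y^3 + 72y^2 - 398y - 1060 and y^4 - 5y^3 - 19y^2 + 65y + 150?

By polynomial division,
  y^4 + 5y^3 + 72y^2 - 398y - 1060 = (y^4 - 5y^3 - 19y^2 + 65y + 150) + (10y^3 + 91y^2 - 463y - 1210)
  y^4 - 5y^3 - 19y^2 + 65y + 150 = ((1/10)y - 141/100)(10y^3 + 91y^2 - 463y - 1210) + ((15561/100)y^2 - (46683/100)y - 15561/10)
  10y^3 + 91y^2 - 463y - 1210 = ((1000/15561)y + 12100/15561)((15561/100)y^2 - (46683/100)y - 15561/10) + (0)
Last nonzero remainder: (15561/100)y^2 - (46683/100)y - 15561/10. Dividing through by 15561/100 gives the monic gcd y^2 - 3y - 10.
Then lcm(f, g) = f·g / gcd(f, g); expanding and making the result monic gives the answer.

y^6 + 3y^5 + 47y^4 - 617y^3 - 1344y^2 + 8090y + 15900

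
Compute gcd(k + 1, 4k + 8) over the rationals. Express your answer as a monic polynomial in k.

Euclidean algorithm in ℚ[k]:
  k + 1 = (1/4)(4k + 8) + (−1)
  4k + 8 = (−4k − 8)(−1) + (0)
The last nonzero remainder is the constant −1, so the polynomials are coprime and gcd = 1.

1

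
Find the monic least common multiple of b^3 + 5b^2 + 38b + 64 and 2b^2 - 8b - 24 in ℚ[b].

b^4 - b^3 + 8b^2 - 164b - 384

By polynomial division,
  b^3 + 5b^2 + 38b + 64 = ((1/2)b + 9/2)(2b^2 - 8b - 24) + (86b + 172)
  2b^2 - 8b - 24 = ((1/43)b - 6/43)(86b + 172) + (0)
Last nonzero remainder: 86b + 172. Dividing through by 86 gives the monic gcd b + 2.
Then lcm(f, g) = f·g / gcd(f, g); expanding and making the result monic gives the answer.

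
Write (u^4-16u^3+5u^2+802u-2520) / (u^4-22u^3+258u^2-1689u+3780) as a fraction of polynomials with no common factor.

(u^2-3u-70)/(u^2-9u+105)

Repeated division with remainder:
  u^4-16u^3+5u^2+802u-2520 = (u^4-22u^3+258u^2-1689u+3780) + (6u^3-253u^2+2491u-6300)
  u^4-22u^3+258u^2-1689u+3780 = ((1/6)u+121/36)(6u^3-253u^2+2491u-6300) + ((24955/36)u^2-(324415/36)u+24955)
  6u^3-253u^2+2491u-6300 = ((216/24955)u-180/713)((24955/36)u^2-(324415/36)u+24955) + (0)
Last nonzero remainder: (24955/36)u^2-(324415/36)u+24955. Dividing through by 24955/36 gives the monic gcd u^2-13u+36.
Cancel u^2-13u+36 from numerator and denominator to get the reduced form.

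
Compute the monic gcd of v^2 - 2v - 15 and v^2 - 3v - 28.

1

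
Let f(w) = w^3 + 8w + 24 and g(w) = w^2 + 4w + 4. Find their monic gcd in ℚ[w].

w + 2

Repeated division with remainder:
  w^3 + 8w + 24 = (w - 4)(w^2 + 4w + 4) + (20w + 40)
  w^2 + 4w + 4 = ((1/20)w + 1/10)(20w + 40) + (0)
Last nonzero remainder: 20w + 40. Dividing through by 20 gives the monic gcd w + 2.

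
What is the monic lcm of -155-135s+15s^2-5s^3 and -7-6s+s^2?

-217-158s+48s^2-10s^3+s^4

Repeated division with remainder:
  -5s^3+15s^2-135s-155 = (-5s-15)(s^2-6s-7) + (-260s-260)
  s^2-6s-7 = (-(1/260)s+7/260)(-260s-260) + (0)
Last nonzero remainder: -260s-260. Dividing through by -260 gives the monic gcd s+1.
Then lcm(f, g) = f·g / gcd(f, g); expanding and making the result monic gives the answer.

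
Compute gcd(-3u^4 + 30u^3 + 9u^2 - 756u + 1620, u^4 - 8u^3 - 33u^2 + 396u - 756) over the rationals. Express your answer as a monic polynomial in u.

u^3 - 15u^2 + 72u - 108

Repeated division with remainder:
  -3u^4 + 30u^3 + 9u^2 - 756u + 1620 = (-3)(u^4 - 8u^3 - 33u^2 + 396u - 756) + (6u^3 - 90u^2 + 432u - 648)
  u^4 - 8u^3 - 33u^2 + 396u - 756 = ((1/6)u + 7/6)(6u^3 - 90u^2 + 432u - 648) + (0)
Last nonzero remainder: 6u^3 - 90u^2 + 432u - 648. Dividing through by 6 gives the monic gcd u^3 - 15u^2 + 72u - 108.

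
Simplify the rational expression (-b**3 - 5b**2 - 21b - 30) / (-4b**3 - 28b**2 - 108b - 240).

(b + 2)/(4b + 16)

Repeated division with remainder:
  -b**3 - 5b**2 - 21b - 30 = (1/4)(-4b**3 - 28b**2 - 108b - 240) + (2b**2 + 6b + 30)
  -4b**3 - 28b**2 - 108b - 240 = (-2b - 8)(2b**2 + 6b + 30) + (0)
Last nonzero remainder: 2b**2 + 6b + 30. Dividing through by 2 gives the monic gcd b**2 + 3b + 15.
Cancel b**2 + 3b + 15 from numerator and denominator to get the reduced form.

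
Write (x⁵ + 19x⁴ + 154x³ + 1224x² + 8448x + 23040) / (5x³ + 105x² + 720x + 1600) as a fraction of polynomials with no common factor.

Apply the Euclidean algorithm:
  x⁵ + 19x⁴ + 154x³ + 1224x² + 8448x + 23040 = ((1/5)x² - (2/5)x + 52/5)(5x³ + 105x² + 720x + 1600) + (100x² + 1600x + 6400)
  5x³ + 105x² + 720x + 1600 = ((1/20)x + 1/4)(100x² + 1600x + 6400) + (0)
Last nonzero remainder: 100x² + 1600x + 6400. Dividing through by 100 gives the monic gcd x² + 16x + 64.
Cancel x² + 16x + 64 from numerator and denominator to get the reduced form.

(x³ + 3x² + 42x + 360)/(5x + 25)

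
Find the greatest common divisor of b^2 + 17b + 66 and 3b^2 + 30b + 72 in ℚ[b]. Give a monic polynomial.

b + 6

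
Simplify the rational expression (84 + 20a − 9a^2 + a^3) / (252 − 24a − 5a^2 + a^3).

(2 + a)/(6 + a)

Repeated division with remainder:
  a^3 − 9a^2 + 20a + 84 = (a^3 − 5a^2 − 24a + 252) + (−4a^2 + 44a − 168)
  a^3 − 5a^2 − 24a + 252 = (−(1/4)a − 3/2)(−4a^2 + 44a − 168) + (0)
Last nonzero remainder: −4a^2 + 44a − 168. Dividing through by −4 gives the monic gcd a^2 − 11a + 42.
Cancel a^2 − 11a + 42 from numerator and denominator to get the reduced form.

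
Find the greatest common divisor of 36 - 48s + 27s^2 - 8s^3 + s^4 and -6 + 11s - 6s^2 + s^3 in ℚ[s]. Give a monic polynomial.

Euclidean algorithm in ℚ[s]:
  s^4 - 8s^3 + 27s^2 - 48s + 36 = (s - 2)(s^3 - 6s^2 + 11s - 6) + (4s^2 - 20s + 24)
  s^3 - 6s^2 + 11s - 6 = ((1/4)s - 1/4)(4s^2 - 20s + 24) + (0)
Last nonzero remainder: 4s^2 - 20s + 24. Dividing through by 4 gives the monic gcd s^2 - 5s + 6.

6 - 5s + s^2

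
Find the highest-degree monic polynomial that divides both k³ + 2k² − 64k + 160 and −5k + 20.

k − 4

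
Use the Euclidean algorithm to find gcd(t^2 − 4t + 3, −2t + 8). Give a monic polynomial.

Repeated division with remainder:
  t^2 − 4t + 3 = (−(1/2)t)(−2t + 8) + (3)
  −2t + 8 = (−(2/3)t + 8/3)(3) + (0)
The last nonzero remainder is the constant 3, so the polynomials are coprime and gcd = 1.

1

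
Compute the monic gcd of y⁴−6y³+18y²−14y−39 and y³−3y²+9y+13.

y³−3y²+9y+13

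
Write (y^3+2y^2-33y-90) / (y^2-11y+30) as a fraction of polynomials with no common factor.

Euclidean algorithm in ℚ[y]:
  y^3+2y^2-33y-90 = (y+13)(y^2-11y+30) + (80y-480)
  y^2-11y+30 = ((1/80)y-1/16)(80y-480) + (0)
Last nonzero remainder: 80y-480. Dividing through by 80 gives the monic gcd y-6.
Cancel y-6 from numerator and denominator to get the reduced form.

(y^2+8y+15)/(y-5)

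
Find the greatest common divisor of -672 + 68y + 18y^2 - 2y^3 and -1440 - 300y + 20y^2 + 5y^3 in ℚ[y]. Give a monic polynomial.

-48 - 2y + y^2

Apply the Euclidean algorithm:
  -2y^3 + 18y^2 + 68y - 672 = (-2/5)(5y^3 + 20y^2 - 300y - 1440) + (26y^2 - 52y - 1248)
  5y^3 + 20y^2 - 300y - 1440 = ((5/26)y + 15/13)(26y^2 - 52y - 1248) + (0)
Last nonzero remainder: 26y^2 - 52y - 1248. Dividing through by 26 gives the monic gcd y^2 - 2y - 48.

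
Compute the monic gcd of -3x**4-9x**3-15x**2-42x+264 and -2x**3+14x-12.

x-2

Repeated division with remainder:
  -3x**4-9x**3-15x**2-42x+264 = ((3/2)x+9/2)(-2x**3+14x-12) + (-36x**2-87x+318)
  -2x**3+14x-12 = ((1/18)x-29/216)(-36x**2-87x+318) + (-(1105/72)x+1105/36)
  -36x**2-87x+318 = ((2592/1105)x+11448/1105)(-(1105/72)x+1105/36) + (0)
Last nonzero remainder: -(1105/72)x+1105/36. Dividing through by -1105/72 gives the monic gcd x-2.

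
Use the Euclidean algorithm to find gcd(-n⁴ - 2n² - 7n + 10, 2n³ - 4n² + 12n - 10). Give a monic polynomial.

n³ - 2n² + 6n - 5

Euclidean algorithm in ℚ[n]:
  -n⁴ - 2n² - 7n + 10 = (-(1/2)n - 1)(2n³ - 4n² + 12n - 10) + (0)
Last nonzero remainder: 2n³ - 4n² + 12n - 10. Dividing through by 2 gives the monic gcd n³ - 2n² + 6n - 5.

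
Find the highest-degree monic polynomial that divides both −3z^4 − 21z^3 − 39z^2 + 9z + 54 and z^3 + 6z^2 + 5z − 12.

By polynomial division,
  −3z^4 − 21z^3 − 39z^2 + 9z + 54 = (−3z − 3)(z^3 + 6z^2 + 5z − 12) + (−6z^2 − 12z + 18)
  z^3 + 6z^2 + 5z − 12 = (−(1/6)z − 2/3)(−6z^2 − 12z + 18) + (0)
Last nonzero remainder: −6z^2 − 12z + 18. Dividing through by −6 gives the monic gcd z^2 + 2z − 3.

z^2 + 2z − 3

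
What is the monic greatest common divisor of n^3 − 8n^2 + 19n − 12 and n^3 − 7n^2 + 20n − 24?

n − 3

By polynomial division,
  n^3 − 8n^2 + 19n − 12 = (n^3 − 7n^2 + 20n − 24) + (−n^2 − n + 12)
  n^3 − 7n^2 + 20n − 24 = (−n + 8)(−n^2 − n + 12) + (40n − 120)
  −n^2 − n + 12 = (−(1/40)n − 1/10)(40n − 120) + (0)
Last nonzero remainder: 40n − 120. Dividing through by 40 gives the monic gcd n − 3.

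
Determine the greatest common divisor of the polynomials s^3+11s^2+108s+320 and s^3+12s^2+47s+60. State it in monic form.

s+4

Repeated division with remainder:
  s^3+11s^2+108s+320 = (s^3+12s^2+47s+60) + (−s^2+61s+260)
  s^3+12s^2+47s+60 = (−s−73)(−s^2+61s+260) + (4760s+19040)
  −s^2+61s+260 = (−(1/4760)s+13/952)(4760s+19040) + (0)
Last nonzero remainder: 4760s+19040. Dividing through by 4760 gives the monic gcd s+4.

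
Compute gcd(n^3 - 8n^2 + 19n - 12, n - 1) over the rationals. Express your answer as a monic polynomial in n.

n - 1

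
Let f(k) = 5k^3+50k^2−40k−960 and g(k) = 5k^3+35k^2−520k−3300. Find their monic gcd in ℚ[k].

Euclidean algorithm in ℚ[k]:
  5k^3+50k^2−40k−960 = (5k^3+35k^2−520k−3300) + (15k^2+480k+2340)
  5k^3+35k^2−520k−3300 = ((1/3)k−25/3)(15k^2+480k+2340) + (2700k+16200)
  15k^2+480k+2340 = ((1/180)k+13/90)(2700k+16200) + (0)
Last nonzero remainder: 2700k+16200. Dividing through by 2700 gives the monic gcd k+6.

k+6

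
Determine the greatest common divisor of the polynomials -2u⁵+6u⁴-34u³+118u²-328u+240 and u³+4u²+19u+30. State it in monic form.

By polynomial division,
  -2u⁵+6u⁴-34u³+118u²-328u+240 = (-2u²+14u-52)(u³+4u²+19u+30) + (120u²+240u+1800)
  u³+4u²+19u+30 = ((1/120)u+1/60)(120u²+240u+1800) + (0)
Last nonzero remainder: 120u²+240u+1800. Dividing through by 120 gives the monic gcd u²+2u+15.

u²+2u+15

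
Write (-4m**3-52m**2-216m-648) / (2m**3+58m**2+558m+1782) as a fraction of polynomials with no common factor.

(-2m**2-8m-36)/(m**2+20m+99)

Euclidean algorithm in ℚ[m]:
  -4m**3-52m**2-216m-648 = (-2)(2m**3+58m**2+558m+1782) + (64m**2+900m+2916)
  2m**3+58m**2+558m+1782 = ((1/32)m+239/512)(64m**2+900m+2916) + ((5985/128)m+53865/128)
  64m**2+900m+2916 = ((8192/5985)m+4608/665)((5985/128)m+53865/128) + (0)
Last nonzero remainder: (5985/128)m+53865/128. Dividing through by 5985/128 gives the monic gcd m+9.
Cancel m+9 from numerator and denominator to get the reduced form.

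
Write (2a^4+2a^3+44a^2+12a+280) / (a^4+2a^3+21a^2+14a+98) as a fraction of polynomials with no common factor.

(2a^2-2a+20)/(a^2+7)

Apply the Euclidean algorithm:
  2a^4+2a^3+44a^2+12a+280 = (2)(a^4+2a^3+21a^2+14a+98) + (-2a^3+2a^2-16a+84)
  a^4+2a^3+21a^2+14a+98 = (-(1/2)a-3/2)(-2a^3+2a^2-16a+84) + (16a^2+32a+224)
  -2a^3+2a^2-16a+84 = (-(1/8)a+3/8)(16a^2+32a+224) + (0)
Last nonzero remainder: 16a^2+32a+224. Dividing through by 16 gives the monic gcd a^2+2a+14.
Cancel a^2+2a+14 from numerator and denominator to get the reduced form.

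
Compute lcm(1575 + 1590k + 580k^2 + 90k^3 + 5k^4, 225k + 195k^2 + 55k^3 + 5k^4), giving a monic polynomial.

By polynomial division,
  5k^4 + 90k^3 + 580k^2 + 1590k + 1575 = (5k^4 + 55k^3 + 195k^2 + 225k) + (35k^3 + 385k^2 + 1365k + 1575)
  5k^4 + 55k^3 + 195k^2 + 225k = ((1/7)k)(35k^3 + 385k^2 + 1365k + 1575) + (0)
Last nonzero remainder: 35k^3 + 385k^2 + 1365k + 1575. Dividing through by 35 gives the monic gcd k^3 + 11k^2 + 39k + 45.
Then lcm(f, g) = f·g / gcd(f, g); expanding and making the result monic gives the answer.

315k + 318k^2 + 116k^3 + 18k^4 + k^5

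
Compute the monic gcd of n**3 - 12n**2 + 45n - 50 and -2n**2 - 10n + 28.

n - 2

By polynomial division,
  n**3 - 12n**2 + 45n - 50 = (-(1/2)n + 17/2)(-2n**2 - 10n + 28) + (144n - 288)
  -2n**2 - 10n + 28 = (-(1/72)n - 7/72)(144n - 288) + (0)
Last nonzero remainder: 144n - 288. Dividing through by 144 gives the monic gcd n - 2.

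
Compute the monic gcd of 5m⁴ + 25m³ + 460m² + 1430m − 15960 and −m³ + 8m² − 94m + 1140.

Apply the Euclidean algorithm:
  5m⁴ + 25m³ + 460m² + 1430m − 15960 = (−5m − 65)(−m³ + 8m² − 94m + 1140) + (510m² + 1020m + 58140)
  −m³ + 8m² − 94m + 1140 = (−(1/510)m + 1/51)(510m² + 1020m + 58140) + (0)
Last nonzero remainder: 510m² + 1020m + 58140. Dividing through by 510 gives the monic gcd m² + 2m + 114.

m² + 2m + 114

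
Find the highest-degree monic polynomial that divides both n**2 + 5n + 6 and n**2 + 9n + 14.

n + 2

Apply the Euclidean algorithm:
  n**2 + 5n + 6 = (n**2 + 9n + 14) + (−4n − 8)
  n**2 + 9n + 14 = (−(1/4)n − 7/4)(−4n − 8) + (0)
Last nonzero remainder: −4n − 8. Dividing through by −4 gives the monic gcd n + 2.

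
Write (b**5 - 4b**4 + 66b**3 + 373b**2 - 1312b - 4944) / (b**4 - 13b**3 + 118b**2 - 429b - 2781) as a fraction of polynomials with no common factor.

(b**2 - 16)/(b - 9)

Euclidean algorithm in ℚ[b]:
  b**5 - 4b**4 + 66b**3 + 373b**2 - 1312b - 4944 = (b + 9)(b**4 - 13b**3 + 118b**2 - 429b - 2781) + (65b**3 - 260b**2 + 5330b + 20085)
  b**4 - 13b**3 + 118b**2 - 429b - 2781 = ((1/65)b - 9/65)(65b**3 - 260b**2 + 5330b + 20085) + (0)
Last nonzero remainder: 65b**3 - 260b**2 + 5330b + 20085. Dividing through by 65 gives the monic gcd b**3 - 4b**2 + 82b + 309.
Cancel b**3 - 4b**2 + 82b + 309 from numerator and denominator to get the reduced form.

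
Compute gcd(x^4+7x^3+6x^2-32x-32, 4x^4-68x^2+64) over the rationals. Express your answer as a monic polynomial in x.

x^2+5x+4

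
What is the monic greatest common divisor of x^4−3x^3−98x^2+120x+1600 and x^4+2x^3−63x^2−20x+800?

Repeated division with remainder:
  x^4−3x^3−98x^2+120x+1600 = (x^4+2x^3−63x^2−20x+800) + (−5x^3−35x^2+140x+800)
  x^4+2x^3−63x^2−20x+800 = (−(1/5)x+1)(−5x^3−35x^2+140x+800) + (0)
Last nonzero remainder: −5x^3−35x^2+140x+800. Dividing through by −5 gives the monic gcd x^3+7x^2−28x−160.

x^3+7x^2−28x−160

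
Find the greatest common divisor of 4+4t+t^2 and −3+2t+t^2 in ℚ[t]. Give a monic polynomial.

1

Repeated division with remainder:
  t^2+4t+4 = (t^2+2t−3) + (2t+7)
  t^2+2t−3 = ((1/2)t−3/4)(2t+7) + (9/4)
  2t+7 = ((8/9)t+28/9)(9/4) + (0)
The last nonzero remainder is the constant 9/4, so the polynomials are coprime and gcd = 1.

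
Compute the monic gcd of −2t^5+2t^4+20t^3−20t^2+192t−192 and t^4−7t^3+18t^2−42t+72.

t^3−4t^2+6t−24

Apply the Euclidean algorithm:
  −2t^5+2t^4+20t^3−20t^2+192t−192 = (−2t−12)(t^4−7t^3+18t^2−42t+72) + (−28t^3+112t^2−168t+672)
  t^4−7t^3+18t^2−42t+72 = (−(1/28)t+3/28)(−28t^3+112t^2−168t+672) + (0)
Last nonzero remainder: −28t^3+112t^2−168t+672. Dividing through by −28 gives the monic gcd t^3−4t^2+6t−24.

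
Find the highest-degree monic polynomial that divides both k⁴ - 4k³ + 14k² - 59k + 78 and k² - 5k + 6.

k² - 5k + 6

Apply the Euclidean algorithm:
  k⁴ - 4k³ + 14k² - 59k + 78 = (k² + k + 13)(k² - 5k + 6) + (0)
The last nonzero remainder k² - 5k + 6 is already monic.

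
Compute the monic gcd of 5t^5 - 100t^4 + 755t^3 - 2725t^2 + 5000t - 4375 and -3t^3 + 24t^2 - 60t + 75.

Euclidean algorithm in ℚ[t]:
  5t^5 - 100t^4 + 755t^3 - 2725t^2 + 5000t - 4375 = (-(5/3)t^2 + 20t - 175/3)(-3t^3 + 24t^2 - 60t + 75) + (0)
Last nonzero remainder: -3t^3 + 24t^2 - 60t + 75. Dividing through by -3 gives the monic gcd t^3 - 8t^2 + 20t - 25.

t^3 - 8t^2 + 20t - 25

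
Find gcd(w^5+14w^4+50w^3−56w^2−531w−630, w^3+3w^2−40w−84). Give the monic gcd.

w^2+9w+14

By polynomial division,
  w^5+14w^4+50w^3−56w^2−531w−630 = (w^2+11w+57)(w^3+3w^2−40w−84) + (297w^2+2673w+4158)
  w^3+3w^2−40w−84 = ((1/297)w−2/99)(297w^2+2673w+4158) + (0)
Last nonzero remainder: 297w^2+2673w+4158. Dividing through by 297 gives the monic gcd w^2+9w+14.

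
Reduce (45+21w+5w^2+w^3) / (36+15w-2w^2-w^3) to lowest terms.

Repeated division with remainder:
  w^3+5w^2+21w+45 = (-1)(-w^3-2w^2+15w+36) + (3w^2+36w+81)
  -w^3-2w^2+15w+36 = (-(1/3)w+10/3)(3w^2+36w+81) + (-78w-234)
  3w^2+36w+81 = (-(1/26)w-9/26)(-78w-234) + (0)
Last nonzero remainder: -78w-234. Dividing through by -78 gives the monic gcd w+3.
Cancel w+3 from numerator and denominator to get the reduced form.

(-15-2w-w^2)/(-12-w+w^2)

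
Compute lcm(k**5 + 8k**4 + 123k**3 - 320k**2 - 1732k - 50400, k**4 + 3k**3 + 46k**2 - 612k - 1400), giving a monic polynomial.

Euclidean algorithm in ℚ[k]:
  k**5 + 8k**4 + 123k**3 - 320k**2 - 1732k - 50400 = (k + 5)(k**4 + 3k**3 + 46k**2 - 612k - 1400) + (62k**3 + 62k**2 + 2728k - 43400)
  k**4 + 3k**3 + 46k**2 - 612k - 1400 = ((1/62)k + 1/31)(62k**3 + 62k**2 + 2728k - 43400) + (0)
Last nonzero remainder: 62k**3 + 62k**2 + 2728k - 43400. Dividing through by 62 gives the monic gcd k**3 + k**2 + 44k - 700.
Then lcm(f, g) = f·g / gcd(f, g); expanding and making the result monic gives the answer.

k**6 + 10k**5 + 139k**4 - 74k**3 - 2372k**2 - 53864k - 100800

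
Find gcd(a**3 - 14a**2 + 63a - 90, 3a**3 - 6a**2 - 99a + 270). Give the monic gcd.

a**2 - 8a + 15

Apply the Euclidean algorithm:
  a**3 - 14a**2 + 63a - 90 = (1/3)(3a**3 - 6a**2 - 99a + 270) + (-12a**2 + 96a - 180)
  3a**3 - 6a**2 - 99a + 270 = (-(1/4)a - 3/2)(-12a**2 + 96a - 180) + (0)
Last nonzero remainder: -12a**2 + 96a - 180. Dividing through by -12 gives the monic gcd a**2 - 8a + 15.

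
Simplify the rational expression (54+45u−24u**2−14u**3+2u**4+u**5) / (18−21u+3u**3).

Euclidean algorithm in ℚ[u]:
  u**5+2u**4−14u**3−24u**2+45u+54 = ((1/3)u**2+(2/3)u−7/3)(3u**3−21u+18) + (−16u**2−16u+96)
  3u**3−21u+18 = (−(3/16)u+3/16)(−16u**2−16u+96) + (0)
Last nonzero remainder: −16u**2−16u+96. Dividing through by −16 gives the monic gcd u**2+u−6.
Cancel u**2+u−6 from numerator and denominator to get the reduced form.

(−9−9u+u**2+u**3)/(−3+3u)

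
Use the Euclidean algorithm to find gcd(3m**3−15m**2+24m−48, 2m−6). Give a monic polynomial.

1

Apply the Euclidean algorithm:
  3m**3−15m**2+24m−48 = ((3/2)m**2−3m+3)(2m−6) + (−30)
  2m−6 = (−(1/15)m+1/5)(−30) + (0)
The last nonzero remainder is the constant −30, so the polynomials are coprime and gcd = 1.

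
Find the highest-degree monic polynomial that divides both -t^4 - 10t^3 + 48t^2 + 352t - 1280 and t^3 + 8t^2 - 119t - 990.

Repeated division with remainder:
  -t^4 - 10t^3 + 48t^2 + 352t - 1280 = (-t - 2)(t^3 + 8t^2 - 119t - 990) + (-55t^2 - 876t - 3260)
  t^3 + 8t^2 - 119t - 990 = (-(1/55)t + 436/3025)(-55t^2 - 876t - 3260) + (-(157339/3025)t - 314678/605)
  -55t^2 - 876t - 3260 = ((166375/157339)t + 986150/157339)(-(157339/3025)t - 314678/605) + (0)
Last nonzero remainder: -(157339/3025)t - 314678/605. Dividing through by -157339/3025 gives the monic gcd t + 10.

t + 10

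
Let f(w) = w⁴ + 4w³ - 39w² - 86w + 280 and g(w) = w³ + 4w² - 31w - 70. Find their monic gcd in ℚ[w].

w² + 2w - 35

Repeated division with remainder:
  w⁴ + 4w³ - 39w² - 86w + 280 = (w)(w³ + 4w² - 31w - 70) + (-8w² - 16w + 280)
  w³ + 4w² - 31w - 70 = (-(1/8)w - 1/4)(-8w² - 16w + 280) + (0)
Last nonzero remainder: -8w² - 16w + 280. Dividing through by -8 gives the monic gcd w² + 2w - 35.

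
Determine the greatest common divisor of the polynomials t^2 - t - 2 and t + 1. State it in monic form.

Apply the Euclidean algorithm:
  t^2 - t - 2 = (t - 2)(t + 1) + (0)
The last nonzero remainder t + 1 is already monic.

t + 1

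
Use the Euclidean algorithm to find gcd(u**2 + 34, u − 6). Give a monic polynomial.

1

Repeated division with remainder:
  u**2 + 34 = (u + 6)(u − 6) + (70)
  u − 6 = ((1/70)u − 3/35)(70) + (0)
The last nonzero remainder is the constant 70, so the polynomials are coprime and gcd = 1.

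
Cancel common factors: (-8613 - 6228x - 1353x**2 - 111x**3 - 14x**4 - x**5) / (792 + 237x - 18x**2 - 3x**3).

(261 + 78x + x**3)/(-24 + 3x)

Apply the Euclidean algorithm:
  -x**5 - 14x**4 - 111x**3 - 1353x**2 - 6228x - 8613 = ((1/3)x**2 + (8/3)x + 142/3)(-3x**3 - 18x**2 + 237x + 792) + (-1397x**2 - 19558x - 46101)
  -3x**3 - 18x**2 + 237x + 792 = ((3/1397)x - 24/1397)(-1397x**2 - 19558x - 46101) + (0)
Last nonzero remainder: -1397x**2 - 19558x - 46101. Dividing through by -1397 gives the monic gcd x**2 + 14x + 33.
Cancel x**2 + 14x + 33 from numerator and denominator to get the reduced form.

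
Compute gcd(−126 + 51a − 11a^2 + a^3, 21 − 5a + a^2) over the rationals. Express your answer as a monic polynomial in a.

Apply the Euclidean algorithm:
  a^3 − 11a^2 + 51a − 126 = (a − 6)(a^2 − 5a + 21) + (0)
The last nonzero remainder a^2 − 5a + 21 is already monic.

21 − 5a + a^2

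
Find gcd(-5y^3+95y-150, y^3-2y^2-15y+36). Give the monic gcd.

y-3

Euclidean algorithm in ℚ[y]:
  -5y^3+95y-150 = (-5)(y^3-2y^2-15y+36) + (-10y^2+20y+30)
  y^3-2y^2-15y+36 = (-(1/10)y)(-10y^2+20y+30) + (-12y+36)
  -10y^2+20y+30 = ((5/6)y+5/6)(-12y+36) + (0)
Last nonzero remainder: -12y+36. Dividing through by -12 gives the monic gcd y-3.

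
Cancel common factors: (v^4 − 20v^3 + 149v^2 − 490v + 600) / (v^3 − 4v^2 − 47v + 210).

(v^2 − 9v + 20)/(v + 7)

Apply the Euclidean algorithm:
  v^4 − 20v^3 + 149v^2 − 490v + 600 = (v − 16)(v^3 − 4v^2 − 47v + 210) + (132v^2 − 1452v + 3960)
  v^3 − 4v^2 − 47v + 210 = ((1/132)v + 7/132)(132v^2 − 1452v + 3960) + (0)
Last nonzero remainder: 132v^2 − 1452v + 3960. Dividing through by 132 gives the monic gcd v^2 − 11v + 30.
Cancel v^2 − 11v + 30 from numerator and denominator to get the reduced form.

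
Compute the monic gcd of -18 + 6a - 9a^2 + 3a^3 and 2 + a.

Apply the Euclidean algorithm:
  3a^3 - 9a^2 + 6a - 18 = (3a^2 - 15a + 36)(a + 2) + (-90)
  a + 2 = (-(1/90)a - 1/45)(-90) + (0)
The last nonzero remainder is the constant -90, so the polynomials are coprime and gcd = 1.

1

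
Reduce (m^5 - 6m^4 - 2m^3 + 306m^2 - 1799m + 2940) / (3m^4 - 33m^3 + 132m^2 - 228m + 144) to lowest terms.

(m^3 + m^2 - 7m + 245)/(3m^2 - 12m + 12)

Euclidean algorithm in ℚ[m]:
  m^5 - 6m^4 - 2m^3 + 306m^2 - 1799m + 2940 = ((1/3)m + 5/3)(3m^4 - 33m^3 + 132m^2 - 228m + 144) + (9m^3 + 162m^2 - 1467m + 2700)
  3m^4 - 33m^3 + 132m^2 - 228m + 144 = ((1/3)m - 29/3)(9m^3 + 162m^2 - 1467m + 2700) + (2187m^2 - 15309m + 26244)
  9m^3 + 162m^2 - 1467m + 2700 = ((1/243)m + 25/243)(2187m^2 - 15309m + 26244) + (0)
Last nonzero remainder: 2187m^2 - 15309m + 26244. Dividing through by 2187 gives the monic gcd m^2 - 7m + 12.
Cancel m^2 - 7m + 12 from numerator and denominator to get the reduced form.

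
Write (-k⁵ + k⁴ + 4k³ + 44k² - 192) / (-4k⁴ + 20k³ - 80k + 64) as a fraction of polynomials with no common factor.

(k² + 3k + 12)/(4k - 4)

Euclidean algorithm in ℚ[k]:
  -k⁵ + k⁴ + 4k³ + 44k² - 192 = ((1/4)k + 1)(-4k⁴ + 20k³ - 80k + 64) + (-16k³ + 64k² + 64k - 256)
  -4k⁴ + 20k³ - 80k + 64 = ((1/4)k - 1/4)(-16k³ + 64k² + 64k - 256) + (0)
Last nonzero remainder: -16k³ + 64k² + 64k - 256. Dividing through by -16 gives the monic gcd k³ - 4k² - 4k + 16.
Cancel k³ - 4k² - 4k + 16 from numerator and denominator to get the reduced form.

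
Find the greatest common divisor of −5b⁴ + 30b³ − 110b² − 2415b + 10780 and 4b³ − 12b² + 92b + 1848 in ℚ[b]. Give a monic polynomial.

b² − 9b + 77

Repeated division with remainder:
  −5b⁴ + 30b³ − 110b² − 2415b + 10780 = (−(5/4)b + 15/4)(4b³ − 12b² + 92b + 1848) + (50b² − 450b + 3850)
  4b³ − 12b² + 92b + 1848 = ((2/25)b + 12/25)(50b² − 450b + 3850) + (0)
Last nonzero remainder: 50b² − 450b + 3850. Dividing through by 50 gives the monic gcd b² − 9b + 77.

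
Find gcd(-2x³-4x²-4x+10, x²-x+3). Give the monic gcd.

Apply the Euclidean algorithm:
  -2x³-4x²-4x+10 = (-2x-6)(x²-x+3) + (-4x+28)
  x²-x+3 = (-(1/4)x-3/2)(-4x+28) + (45)
  -4x+28 = (-(4/45)x+28/45)(45) + (0)
The last nonzero remainder is the constant 45, so the polynomials are coprime and gcd = 1.

1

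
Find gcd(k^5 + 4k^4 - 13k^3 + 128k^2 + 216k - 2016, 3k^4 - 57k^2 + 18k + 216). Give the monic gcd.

k^2 + k - 12

By polynomial division,
  k^5 + 4k^4 - 13k^3 + 128k^2 + 216k - 2016 = ((1/3)k + 4/3)(3k^4 - 57k^2 + 18k + 216) + (6k^3 + 198k^2 + 120k - 2304)
  3k^4 - 57k^2 + 18k + 216 = ((1/2)k - 33/2)(6k^3 + 198k^2 + 120k - 2304) + (3150k^2 + 3150k - 37800)
  6k^3 + 198k^2 + 120k - 2304 = ((1/525)k + 32/525)(3150k^2 + 3150k - 37800) + (0)
Last nonzero remainder: 3150k^2 + 3150k - 37800. Dividing through by 3150 gives the monic gcd k^2 + k - 12.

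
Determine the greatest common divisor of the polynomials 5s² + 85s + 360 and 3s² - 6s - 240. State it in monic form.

s + 8

Euclidean algorithm in ℚ[s]:
  5s² + 85s + 360 = (5/3)(3s² - 6s - 240) + (95s + 760)
  3s² - 6s - 240 = ((3/95)s - 6/19)(95s + 760) + (0)
Last nonzero remainder: 95s + 760. Dividing through by 95 gives the monic gcd s + 8.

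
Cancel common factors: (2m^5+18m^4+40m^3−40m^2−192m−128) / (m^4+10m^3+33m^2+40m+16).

(2m^2−8)/(m+1)

Repeated division with remainder:
  2m^5+18m^4+40m^3−40m^2−192m−128 = (2m−2)(m^4+10m^3+33m^2+40m+16) + (−6m^3−54m^2−144m−96)
  m^4+10m^3+33m^2+40m+16 = (−(1/6)m−1/6)(−6m^3−54m^2−144m−96) + (0)
Last nonzero remainder: −6m^3−54m^2−144m−96. Dividing through by −6 gives the monic gcd m^3+9m^2+24m+16.
Cancel m^3+9m^2+24m+16 from numerator and denominator to get the reduced form.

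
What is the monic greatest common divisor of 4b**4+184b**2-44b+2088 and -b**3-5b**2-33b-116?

b**2+b+29

Apply the Euclidean algorithm:
  4b**4+184b**2-44b+2088 = (-4b+20)(-b**3-5b**2-33b-116) + (152b**2+152b+4408)
  -b**3-5b**2-33b-116 = (-(1/152)b-1/38)(152b**2+152b+4408) + (0)
Last nonzero remainder: 152b**2+152b+4408. Dividing through by 152 gives the monic gcd b**2+b+29.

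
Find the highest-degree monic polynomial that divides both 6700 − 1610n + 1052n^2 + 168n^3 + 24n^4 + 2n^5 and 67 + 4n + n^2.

Euclidean algorithm in ℚ[n]:
  2n^5 + 24n^4 + 168n^3 + 1052n^2 − 1610n + 6700 = (2n^3 + 16n^2 − 30n + 100)(n^2 + 4n + 67) + (0)
The last nonzero remainder n^2 + 4n + 67 is already monic.

67 + 4n + n^2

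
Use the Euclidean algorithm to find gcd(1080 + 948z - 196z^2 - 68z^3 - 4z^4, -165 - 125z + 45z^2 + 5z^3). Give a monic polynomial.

-3 - 2z + z^2

Repeated division with remainder:
  -4z^4 - 68z^3 - 196z^2 + 948z + 1080 = (-(4/5)z - 32/5)(5z^3 + 45z^2 - 125z - 165) + (-8z^2 + 16z + 24)
  5z^3 + 45z^2 - 125z - 165 = (-(5/8)z - 55/8)(-8z^2 + 16z + 24) + (0)
Last nonzero remainder: -8z^2 + 16z + 24. Dividing through by -8 gives the monic gcd z^2 - 2z - 3.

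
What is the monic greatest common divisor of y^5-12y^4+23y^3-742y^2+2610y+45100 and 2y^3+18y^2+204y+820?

Apply the Euclidean algorithm:
  y^5-12y^4+23y^3-742y^2+2610y+45100 = ((1/2)y^2-(21/2)y+55)(2y^3+18y^2+204y+820) + (0)
Last nonzero remainder: 2y^3+18y^2+204y+820. Dividing through by 2 gives the monic gcd y^3+9y^2+102y+410.

y^3+9y^2+102y+410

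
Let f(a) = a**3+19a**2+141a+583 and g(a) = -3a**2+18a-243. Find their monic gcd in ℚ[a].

Repeated division with remainder:
  a**3+19a**2+141a+583 = (-(1/3)a-25/3)(-3a**2+18a-243) + (210a-1442)
  -3a**2+18a-243 = (-(1/70)a-13/1050)(210a-1442) + (-19564/75)
  210a-1442 = (-(7875/9782)a+54075/9782)(-19564/75) + (0)
The last nonzero remainder is the constant -19564/75, so the polynomials are coprime and gcd = 1.

1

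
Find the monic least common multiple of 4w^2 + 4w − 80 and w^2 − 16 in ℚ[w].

w^3 + 5w^2 − 16w − 80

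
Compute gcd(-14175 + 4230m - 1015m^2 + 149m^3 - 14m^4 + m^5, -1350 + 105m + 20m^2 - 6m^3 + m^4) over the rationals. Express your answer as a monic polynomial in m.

45 - 5m + m^2

Repeated division with remainder:
  m^5 - 14m^4 + 149m^3 - 1015m^2 + 4230m - 14175 = (m - 8)(m^4 - 6m^3 + 20m^2 + 105m - 1350) + (81m^3 - 960m^2 + 6420m - 24975)
  m^4 - 6m^3 + 20m^2 + 105m - 1350 = ((1/81)m + 158/2187)(81m^3 - 960m^2 + 6420m - 24975) + ((7360/729)m^2 - (36800/729)m + 36800/81)
  81m^3 - 960m^2 + 6420m - 24975 = ((59049/7360)m - 80919/1472)((7360/729)m^2 - (36800/729)m + 36800/81) + (0)
Last nonzero remainder: (7360/729)m^2 - (36800/729)m + 36800/81. Dividing through by 7360/729 gives the monic gcd m^2 - 5m + 45.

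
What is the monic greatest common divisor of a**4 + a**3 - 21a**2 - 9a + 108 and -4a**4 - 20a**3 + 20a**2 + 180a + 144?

Euclidean algorithm in ℚ[a]:
  a**4 + a**3 - 21a**2 - 9a + 108 = (-1/4)(-4a**4 - 20a**3 + 20a**2 + 180a + 144) + (-4a**3 - 16a**2 + 36a + 144)
  -4a**4 - 20a**3 + 20a**2 + 180a + 144 = (a + 1)(-4a**3 - 16a**2 + 36a + 144) + (0)
Last nonzero remainder: -4a**3 - 16a**2 + 36a + 144. Dividing through by -4 gives the monic gcd a**3 + 4a**2 - 9a - 36.

a**3 + 4a**2 - 9a - 36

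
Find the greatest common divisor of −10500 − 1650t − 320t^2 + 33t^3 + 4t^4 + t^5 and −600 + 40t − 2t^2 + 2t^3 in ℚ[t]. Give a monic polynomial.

Apply the Euclidean algorithm:
  t^5 + 4t^4 + 33t^3 − 320t^2 − 1650t − 10500 = ((1/2)t^2 + (5/2)t + 9)(2t^3 − 2t^2 + 40t − 600) + (−102t^2 − 510t − 5100)
  2t^3 − 2t^2 + 40t − 600 = (−(1/51)t + 2/17)(−102t^2 − 510t − 5100) + (0)
Last nonzero remainder: −102t^2 − 510t − 5100. Dividing through by −102 gives the monic gcd t^2 + 5t + 50.

50 + 5t + t^2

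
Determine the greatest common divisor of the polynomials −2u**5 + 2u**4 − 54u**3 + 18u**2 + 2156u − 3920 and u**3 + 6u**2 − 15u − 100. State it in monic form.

u**2 + u − 20

By polynomial division,
  −2u**5 + 2u**4 − 54u**3 + 18u**2 + 2156u − 3920 = (−2u**2 + 14u − 168)(u**3 + 6u**2 − 15u − 100) + (1036u**2 + 1036u − 20720)
  u**3 + 6u**2 − 15u − 100 = ((1/1036)u + 5/1036)(1036u**2 + 1036u − 20720) + (0)
Last nonzero remainder: 1036u**2 + 1036u − 20720. Dividing through by 1036 gives the monic gcd u**2 + u − 20.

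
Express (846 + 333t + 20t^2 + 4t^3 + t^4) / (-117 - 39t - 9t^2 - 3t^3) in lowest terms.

(-282 - 17t - t^2 - t^3)/(39 + 3t^2)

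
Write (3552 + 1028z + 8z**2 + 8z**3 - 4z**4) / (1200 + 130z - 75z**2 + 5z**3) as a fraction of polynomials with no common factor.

(-148 - 12z - 4z**2)/(-50 + 5z)

Apply the Euclidean algorithm:
  -4z**4 + 8z**3 + 8z**2 + 1028z + 3552 = (-(4/5)z - 52/5)(5z**3 - 75z**2 + 130z + 1200) + (-668z**2 + 3340z + 16032)
  5z**3 - 75z**2 + 130z + 1200 = (-(5/668)z + 25/334)(-668z**2 + 3340z + 16032) + (0)
Last nonzero remainder: -668z**2 + 3340z + 16032. Dividing through by -668 gives the monic gcd z**2 - 5z - 24.
Cancel z**2 - 5z - 24 from numerator and denominator to get the reduced form.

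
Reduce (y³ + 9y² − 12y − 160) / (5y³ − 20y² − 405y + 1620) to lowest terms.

Euclidean algorithm in ℚ[y]:
  y³ + 9y² − 12y − 160 = (1/5)(5y³ − 20y² − 405y + 1620) + (13y² + 69y − 484)
  5y³ − 20y² − 405y + 1620 = ((5/13)y − 605/169)(13y² + 69y − 484) + ((4760/169)y − 19040/169)
  13y² + 69y − 484 = ((2197/4760)y + 20449/4760)((4760/169)y − 19040/169) + (0)
Last nonzero remainder: (4760/169)y − 19040/169. Dividing through by 4760/169 gives the monic gcd y − 4.
Cancel y − 4 from numerator and denominator to get the reduced form.

(y² + 13y + 40)/(5y² − 405)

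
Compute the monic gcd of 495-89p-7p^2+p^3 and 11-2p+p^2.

1

By polynomial division,
  p^3-7p^2-89p+495 = (p-5)(p^2-2p+11) + (-110p+550)
  p^2-2p+11 = (-(1/110)p-3/110)(-110p+550) + (26)
  -110p+550 = (-(55/13)p+275/13)(26) + (0)
The last nonzero remainder is the constant 26, so the polynomials are coprime and gcd = 1.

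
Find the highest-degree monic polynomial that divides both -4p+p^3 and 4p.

By polynomial division,
  p^3-4p = ((1/4)p^2-1)(4p) + (0)
Last nonzero remainder: 4p. Dividing through by 4 gives the monic gcd p.

p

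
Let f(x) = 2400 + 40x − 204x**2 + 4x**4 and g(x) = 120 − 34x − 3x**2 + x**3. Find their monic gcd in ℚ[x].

−30 + x + x**2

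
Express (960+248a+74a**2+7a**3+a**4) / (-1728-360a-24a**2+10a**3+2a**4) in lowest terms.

Apply the Euclidean algorithm:
  a**4+7a**3+74a**2+248a+960 = (1/2)(2a**4+10a**3-24a**2-360a-1728) + (2a**3+86a**2+428a+1824)
  2a**4+10a**3-24a**2-360a-1728 = (a-38)(2a**3+86a**2+428a+1824) + (2816a**2+14080a+67584)
  2a**3+86a**2+428a+1824 = ((1/1408)a+19/704)(2816a**2+14080a+67584) + (0)
Last nonzero remainder: 2816a**2+14080a+67584. Dividing through by 2816 gives the monic gcd a**2+5a+24.
Cancel a**2+5a+24 from numerator and denominator to get the reduced form.

(40+2a+a**2)/(-72+2a**2)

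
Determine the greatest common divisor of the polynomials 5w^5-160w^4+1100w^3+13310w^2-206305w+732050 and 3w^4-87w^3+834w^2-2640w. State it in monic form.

w^2-21w+110

By polynomial division,
  5w^5-160w^4+1100w^3+13310w^2-206305w+732050 = ((5/3)w-5)(3w^4-87w^3+834w^2-2640w) + (-725w^3+21880w^2-219505w+732050)
  3w^4-87w^3+834w^2-2640w = (-(3/725)w-513/105125)(-725w^3+21880w^2-219505w+732050) + ((682803/21025)w^2-(14338863/21025)w+15021666/4205)
  -725w^3+21880w^2-219505w+732050 = (-(15243125/682803)w+105125/513)((682803/21025)w^2-(14338863/21025)w+15021666/4205) + (0)
Last nonzero remainder: (682803/21025)w^2-(14338863/21025)w+15021666/4205. Dividing through by 682803/21025 gives the monic gcd w^2-21w+110.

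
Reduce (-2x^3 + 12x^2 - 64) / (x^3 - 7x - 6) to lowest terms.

(-2x^2 + 16x - 32)/(x^2 - 2x - 3)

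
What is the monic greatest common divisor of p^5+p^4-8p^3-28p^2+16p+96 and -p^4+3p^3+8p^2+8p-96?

Apply the Euclidean algorithm:
  p^5+p^4-8p^3-28p^2+16p+96 = (-p-4)(-p^4+3p^3+8p^2+8p-96) + (12p^3+12p^2-48p-288)
  -p^4+3p^3+8p^2+8p-96 = (-(1/12)p+1/3)(12p^3+12p^2-48p-288) + (0)
Last nonzero remainder: 12p^3+12p^2-48p-288. Dividing through by 12 gives the monic gcd p^3+p^2-4p-24.

p^3+p^2-4p-24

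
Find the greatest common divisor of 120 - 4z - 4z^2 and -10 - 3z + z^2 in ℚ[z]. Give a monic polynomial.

Apply the Euclidean algorithm:
  -4z^2 - 4z + 120 = (-4)(z^2 - 3z - 10) + (-16z + 80)
  z^2 - 3z - 10 = (-(1/16)z - 1/8)(-16z + 80) + (0)
Last nonzero remainder: -16z + 80. Dividing through by -16 gives the monic gcd z - 5.

-5 + z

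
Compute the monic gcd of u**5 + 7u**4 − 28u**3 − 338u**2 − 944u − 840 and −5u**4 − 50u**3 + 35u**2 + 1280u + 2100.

u**2 + 8u + 12

Apply the Euclidean algorithm:
  u**5 + 7u**4 − 28u**3 − 338u**2 − 944u − 840 = (−(1/5)u + 3/5)(−5u**4 − 50u**3 + 35u**2 + 1280u + 2100) + (9u**3 − 103u**2 − 1292u − 2100)
  −5u**4 − 50u**3 + 35u**2 + 1280u + 2100 = (−(5/9)u − 965/81)(9u**3 − 103u**2 − 1292u − 2100) + (−(154700/81)u**2 − (1237600/81)u − 618800/27)
  9u**3 − 103u**2 − 1292u − 2100 = (−(729/154700)u + 81/884)(−(154700/81)u**2 − (1237600/81)u − 618800/27) + (0)
Last nonzero remainder: −(154700/81)u**2 − (1237600/81)u − 618800/27. Dividing through by −154700/81 gives the monic gcd u**2 + 8u + 12.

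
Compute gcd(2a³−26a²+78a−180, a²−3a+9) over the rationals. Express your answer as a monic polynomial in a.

a²−3a+9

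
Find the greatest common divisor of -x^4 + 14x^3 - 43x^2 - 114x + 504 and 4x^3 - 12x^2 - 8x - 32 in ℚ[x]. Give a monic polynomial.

x - 4

Repeated division with remainder:
  -x^4 + 14x^3 - 43x^2 - 114x + 504 = (-(1/4)x + 11/4)(4x^3 - 12x^2 - 8x - 32) + (-12x^2 - 100x + 592)
  4x^3 - 12x^2 - 8x - 32 = (-(1/3)x + 34/9)(-12x^2 - 100x + 592) + ((5104/9)x - 20416/9)
  -12x^2 - 100x + 592 = (-(27/1276)x - 333/1276)((5104/9)x - 20416/9) + (0)
Last nonzero remainder: (5104/9)x - 20416/9. Dividing through by 5104/9 gives the monic gcd x - 4.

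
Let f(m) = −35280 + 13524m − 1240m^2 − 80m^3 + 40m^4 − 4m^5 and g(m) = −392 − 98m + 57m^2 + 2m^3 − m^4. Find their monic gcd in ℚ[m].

196 − 49m − 4m^2 + m^3

By polynomial division,
  −4m^5 + 40m^4 − 80m^3 − 1240m^2 + 13524m − 35280 = (4m − 32)(−m^4 + 2m^3 + 57m^2 − 98m − 392) + (−244m^3 + 976m^2 + 11956m − 47824)
  −m^4 + 2m^3 + 57m^2 − 98m − 392 = ((1/244)m + 1/122)(−244m^3 + 976m^2 + 11956m − 47824) + (0)
Last nonzero remainder: −244m^3 + 976m^2 + 11956m − 47824. Dividing through by −244 gives the monic gcd m^3 − 4m^2 − 49m + 196.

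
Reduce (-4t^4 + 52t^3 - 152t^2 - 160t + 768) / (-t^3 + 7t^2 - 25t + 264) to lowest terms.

(4t^3 - 20t^2 - 8t + 96)/(t^2 + t + 33)

Apply the Euclidean algorithm:
  -4t^4 + 52t^3 - 152t^2 - 160t + 768 = (4t - 24)(-t^3 + 7t^2 - 25t + 264) + (116t^2 - 1816t + 7104)
  -t^3 + 7t^2 - 25t + 264 = (-(1/116)t - 251/3364)(116t^2 - 1816t + 7104) + (-(83475/841)t + 667800/841)
  116t^2 - 1816t + 7104 = (-(97556/83475)t + 248936/27825)(-(83475/841)t + 667800/841) + (0)
Last nonzero remainder: -(83475/841)t + 667800/841. Dividing through by -83475/841 gives the monic gcd t - 8.
Cancel t - 8 from numerator and denominator to get the reduced form.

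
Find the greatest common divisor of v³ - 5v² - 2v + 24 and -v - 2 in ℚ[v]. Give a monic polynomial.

v + 2

Euclidean algorithm in ℚ[v]:
  v³ - 5v² - 2v + 24 = (-v² + 7v - 12)(-v - 2) + (0)
Last nonzero remainder: -v - 2. Dividing through by -1 gives the monic gcd v + 2.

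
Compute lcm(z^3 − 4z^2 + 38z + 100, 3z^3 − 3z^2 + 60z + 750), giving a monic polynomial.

z^4 + z^3 + 18z^2 + 290z + 500

Euclidean algorithm in ℚ[z]:
  z^3 − 4z^2 + 38z + 100 = (1/3)(3z^3 − 3z^2 + 60z + 750) + (−3z^2 + 18z − 150)
  3z^3 − 3z^2 + 60z + 750 = (−z − 5)(−3z^2 + 18z − 150) + (0)
Last nonzero remainder: −3z^2 + 18z − 150. Dividing through by −3 gives the monic gcd z^2 − 6z + 50.
Then lcm(f, g) = f·g / gcd(f, g); expanding and making the result monic gives the answer.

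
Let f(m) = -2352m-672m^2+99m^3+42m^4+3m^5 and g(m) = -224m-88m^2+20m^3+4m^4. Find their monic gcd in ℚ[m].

-28m+3m^2+m^3

Euclidean algorithm in ℚ[m]:
  3m^5+42m^4+99m^3-672m^2-2352m = ((3/4)m+27/4)(4m^4+20m^3-88m^2-224m) + (30m^3+90m^2-840m)
  4m^4+20m^3-88m^2-224m = ((2/15)m+4/15)(30m^3+90m^2-840m) + (0)
Last nonzero remainder: 30m^3+90m^2-840m. Dividing through by 30 gives the monic gcd m^3+3m^2-28m.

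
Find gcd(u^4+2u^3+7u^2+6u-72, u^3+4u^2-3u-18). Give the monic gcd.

u^2+u-6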